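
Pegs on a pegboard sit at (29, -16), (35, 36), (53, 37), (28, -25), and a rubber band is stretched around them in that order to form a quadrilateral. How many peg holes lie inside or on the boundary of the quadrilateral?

The shoelace formula gives twice the area as |[29·36 − 35·(-16)] + [35·37 − 53·36] + [53·(-25) − 28·37] + [28·(-16) − 29·(-25)]| = 1093, so the area is 546.5.
The number of boundary lattice points is Σ gcd(|Δx|,|Δy|) = gcd(6,52) + gcd(18,1) + gcd(25,62) + gcd(1,9) = 2+1+1+1 = 5.
Pick's theorem gives I = A − B/2 + 1 = 546.5 − 5/2 + 1 = 545, so the closed region contains I + B = 545 + 5 = 550 lattice points.

550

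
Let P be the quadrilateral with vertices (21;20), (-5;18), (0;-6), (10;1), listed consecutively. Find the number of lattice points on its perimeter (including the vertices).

5

Summing gcd(|Δx|,|Δy|) over the edges gives the boundary count: gcd(26,2) + gcd(5,24) + gcd(10,7) + gcd(11,19) = 2+1+1+1 = 5.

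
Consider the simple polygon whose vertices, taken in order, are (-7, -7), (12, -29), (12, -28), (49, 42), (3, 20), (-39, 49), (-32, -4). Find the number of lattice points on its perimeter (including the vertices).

8

Summing gcd(|Δx|,|Δy|) over the edges gives the boundary count: gcd(19,22) + gcd(0,1) + gcd(37,70) + gcd(46,22) + gcd(42,29) + gcd(7,53) + gcd(25,3) = 1+1+1+2+1+1+1 = 8.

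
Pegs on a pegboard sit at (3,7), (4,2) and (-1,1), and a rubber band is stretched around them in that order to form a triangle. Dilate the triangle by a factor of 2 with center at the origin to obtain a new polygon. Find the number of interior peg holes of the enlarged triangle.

By the shoelace formula, twice the signed area is |(3·2 − 4·7) + (4·1 − (-1)·2) + ((-1)·7 − 3·1)| = 26, so the area is 13.
Summing gcd(|Δx|,|Δy|) over the edges gives the boundary count: gcd(1,5) + gcd(5,1) + gcd(4,6) = 1+1+2 = 4.
Scaling by 2 multiplies the area by 2² = 4 (so the new area is 52) and multiplies the boundary lattice-point count by 2, giving 8.
By Pick's theorem, the interior count of the dilated polygon is 52 − 8/2 + 1 = 49.

49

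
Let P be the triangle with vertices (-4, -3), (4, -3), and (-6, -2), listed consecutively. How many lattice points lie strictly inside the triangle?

0

By the shoelace formula, twice the signed area is |((-4)·(-3) − 4·(-3)) + (4·(-2) − (-6)·(-3)) + ((-6)·(-3) − (-4)·(-2))| = 8, so the area is 4.
Along each edge there are gcd(|Δx|,|Δy|)+1 lattice points, so counting each shared vertex once the boundary has gcd(8,0) + gcd(10,1) + gcd(2,1) = 8+1+1 = 10.
By Pick's theorem A = I + B/2 − 1, so I = 4 − 10/2 + 1 = 0.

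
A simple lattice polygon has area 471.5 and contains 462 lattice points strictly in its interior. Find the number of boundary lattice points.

Pick's theorem gives A = I + B/2 − 1, so B = 2(A − I + 1) = 2(471.5 − 462 + 1) = 21.

21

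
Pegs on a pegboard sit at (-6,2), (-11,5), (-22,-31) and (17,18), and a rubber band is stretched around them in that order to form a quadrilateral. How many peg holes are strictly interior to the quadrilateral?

Using the shoelace formula, 2A = |((-6)·5 − (-11)·2) + ((-11)·(-31) − (-22)·5) + ((-22)·18 − 17·(-31)) + (17·2 − (-6)·18)| = 716, so the area is 358.
The number of boundary lattice points is Σ gcd(|Δx|,|Δy|) = gcd(5,3) + gcd(11,36) + gcd(39,49) + gcd(23,16) = 1+1+1+1 = 4.
By Pick's theorem A = I + B/2 − 1, so I = 358 − 4/2 + 1 = 357.

357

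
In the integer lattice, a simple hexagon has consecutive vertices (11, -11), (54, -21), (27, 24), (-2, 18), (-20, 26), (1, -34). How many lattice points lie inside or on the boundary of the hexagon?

Using the shoelace formula, 2A = |(11·(-21) − 54·(-11)) + (54·24 − 27·(-21)) + (27·18 − (-2)·24) + ((-2)·26 − (-20)·18) + ((-20)·(-34) − 1·26) + (1·(-11) − 11·(-34))| = 4085, so the area is 2042.5.
Along each edge there are gcd(|Δx|,|Δy|)+1 lattice points, so counting each shared vertex once the boundary has gcd(43,10) + gcd(27,45) + gcd(29,6) + gcd(18,8) + gcd(21,60) + gcd(10,23) = 1+9+1+2+3+1 = 17.
Pick's theorem gives I = A − B/2 + 1 = 2042.5 − 17/2 + 1 = 2035, so the closed region contains I + B = 2035 + 17 = 2052 lattice points.

2052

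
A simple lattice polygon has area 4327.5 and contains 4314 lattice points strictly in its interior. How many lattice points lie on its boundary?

29

Pick's theorem gives A = I + B/2 − 1, so B = 2(A − I + 1) = 2(4327.5 − 4314 + 1) = 29.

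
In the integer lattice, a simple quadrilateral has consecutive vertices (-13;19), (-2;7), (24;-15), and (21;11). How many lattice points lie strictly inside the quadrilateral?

The shoelace formula gives twice the area as |((-13)·7 − (-2)·19) + ((-2)·(-15) − 24·7) + (24·11 − 21·(-15)) + (21·19 − (-13)·11)| = 930, so the area is 465.
The number of boundary lattice points is Σ gcd(|Δx|,|Δy|) = gcd(11,12) + gcd(26,22) + gcd(3,26) + gcd(34,8) = 1+2+1+2 = 6.
By Pick's theorem A = I + B/2 − 1, so I = 465 − 6/2 + 1 = 463.

463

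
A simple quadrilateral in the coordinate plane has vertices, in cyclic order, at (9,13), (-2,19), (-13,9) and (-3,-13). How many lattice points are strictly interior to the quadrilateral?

The shoelace formula gives twice the area as |[9·19 − (-2)·13] + [(-2)·9 − (-13)·19] + [(-13)·(-13) − (-3)·9] + [(-3)·13 − 9·(-13)]| = 700, so the area is 350.
Summing gcd(|Δx|,|Δy|) over the edges gives the boundary count: gcd(11,6) + gcd(11,10) + gcd(10,22) + gcd(12,26) = 1+1+2+2 = 6.
By Pick's theorem A = I + B/2 − 1, so I = 350 − 6/2 + 1 = 348.

348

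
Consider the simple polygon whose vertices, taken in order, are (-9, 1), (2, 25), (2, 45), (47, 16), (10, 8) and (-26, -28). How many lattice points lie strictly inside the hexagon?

1173

Using the shoelace formula, 2A = |[(-9)·25 − 2·1] + [2·45 − 2·25] + [2·16 − 47·45] + [47·8 − 10·16] + [10·(-28) − (-26)·8] + [(-26)·1 − (-9)·(-28)]| = 2404, so the area is 1202.
Along each edge there are gcd(|Δx|,|Δy|)+1 lattice points, so counting each shared vertex once the boundary has gcd(11,24) + gcd(0,20) + gcd(45,29) + gcd(37,8) + gcd(36,36) + gcd(17,29) = 1+20+1+1+36+1 = 60.
Pick's theorem gives I = A − B/2 + 1 = 1202 − 60/2 + 1 = 1173.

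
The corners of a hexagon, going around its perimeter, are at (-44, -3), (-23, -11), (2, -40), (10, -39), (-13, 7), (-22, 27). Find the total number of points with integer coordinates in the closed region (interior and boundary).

1165

Using the shoelace formula, 2A = |[(-44)·(-11) − (-23)·(-3)] + [(-23)·(-40) − 2·(-11)] + [2·(-39) − 10·(-40)] + [10·7 − (-13)·(-39)] + [(-13)·27 − (-22)·7] + [(-22)·(-3) − (-44)·27]| = 2299, so the area is 2299/2.
Summing gcd(|Δx|,|Δy|) over the edges gives the boundary count: gcd(21,8) + gcd(25,29) + gcd(8,1) + gcd(23,46) + gcd(9,20) + gcd(22,30) = 1+1+1+23+1+2 = 29.
Pick's theorem gives I = A − B/2 + 1 = 2299/2 − 29/2 + 1 = 1136, so the closed region contains I + B = 1136 + 29 = 1165 lattice points.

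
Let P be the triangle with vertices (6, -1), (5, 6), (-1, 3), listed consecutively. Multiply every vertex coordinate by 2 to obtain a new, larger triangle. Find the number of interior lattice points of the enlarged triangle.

86

Using the shoelace formula, 2A = |(6·6 − 5·(-1)) + (5·3 − (-1)·6) + ((-1)·(-1) − 6·3)| = 45, so the area is 22.5.
The number of boundary lattice points is Σ gcd(|Δx|,|Δy|) = gcd(1,7) + gcd(6,3) + gcd(7,4) = 1+3+1 = 5.
Scaling by 2 multiplies the area by 2² = 4 (so the new area is 90) and multiplies the boundary lattice-point count by 2, giving 10.
By Pick's theorem, the interior count of the dilated polygon is 90 − 10/2 + 1 = 86.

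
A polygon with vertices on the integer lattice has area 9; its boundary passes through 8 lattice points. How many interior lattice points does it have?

6

Pick's theorem A = I + B/2 − 1 rearranges to I = A − B/2 + 1 = 9 − 8/2 + 1 = 6.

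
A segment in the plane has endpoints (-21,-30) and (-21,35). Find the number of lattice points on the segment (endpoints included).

66

The number of lattice points on a segment between lattice points is gcd(|Δx|,|Δy|) + 1 = gcd(0,65) + 1 = 65 + 1 = 66.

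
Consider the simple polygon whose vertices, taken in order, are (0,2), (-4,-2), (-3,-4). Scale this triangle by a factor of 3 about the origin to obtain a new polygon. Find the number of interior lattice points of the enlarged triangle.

43

The shoelace formula gives twice the area as |(0·(-2) − (-4)·2) + ((-4)·(-4) − (-3)·(-2)) + ((-3)·2 − 0·(-4))| = 12, so the area is 6.
The number of boundary lattice points is Σ gcd(|Δx|,|Δy|) = gcd(4,4) + gcd(1,2) + gcd(3,6) = 4+1+3 = 8.
Scaling by 3 multiplies the area by 3² = 9 (so the new area is 54) and multiplies the boundary lattice-point count by 3, giving 24.
By Pick's theorem, the interior count of the dilated polygon is 54 − 24/2 + 1 = 43.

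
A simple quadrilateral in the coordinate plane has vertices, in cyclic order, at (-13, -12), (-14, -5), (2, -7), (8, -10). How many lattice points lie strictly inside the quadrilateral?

Using the shoelace formula, 2A = |[(-13)·(-5) − (-14)·(-12)] + [(-14)·(-7) − 2·(-5)] + [2·(-10) − 8·(-7)] + [8·(-12) − (-13)·(-10)]| = 185, so the area is 185/2.
The number of boundary lattice points is Σ gcd(|Δx|,|Δy|) = gcd(1,7) + gcd(16,2) + gcd(6,3) + gcd(21,2) = 1+2+3+1 = 7.
By Pick's theorem A = I + B/2 − 1, so I = 185/2 − 7/2 + 1 = 90.

90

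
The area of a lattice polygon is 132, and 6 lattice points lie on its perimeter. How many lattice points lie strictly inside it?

130

Pick's theorem A = I + B/2 − 1 rearranges to I = A − B/2 + 1 = 132 − 6/2 + 1 = 130.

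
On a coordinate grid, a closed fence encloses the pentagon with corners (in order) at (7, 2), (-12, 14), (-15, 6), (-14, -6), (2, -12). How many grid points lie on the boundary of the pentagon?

The number of boundary lattice points is Σ gcd(|Δx|,|Δy|) = gcd(19,12) + gcd(3,8) + gcd(1,12) + gcd(16,6) + gcd(5,14) = 1+1+1+2+1 = 6.

6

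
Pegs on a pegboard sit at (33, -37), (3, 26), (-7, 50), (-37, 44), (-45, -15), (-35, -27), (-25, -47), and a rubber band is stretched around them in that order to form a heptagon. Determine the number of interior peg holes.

Using the shoelace formula, 2A = |(33·26 − 3·(-37)) + (3·50 − (-7)·26) + ((-7)·44 − (-37)·50) + ((-37)·(-15) − (-45)·44) + ((-45)·(-27) − (-35)·(-15)) + ((-35)·(-47) − (-25)·(-27)) + ((-25)·(-37) − 33·(-47))| = 9514, so the area is 4757.
Along each edge there are gcd(|Δx|,|Δy|)+1 lattice points, so counting each shared vertex once the boundary has gcd(30,63) + gcd(10,24) + gcd(30,6) + gcd(8,59) + gcd(10,12) + gcd(10,20) + gcd(58,10) = 3+2+6+1+2+10+2 = 26.
Pick's theorem gives I = A − B/2 + 1 = 4757 − 26/2 + 1 = 4745.

4745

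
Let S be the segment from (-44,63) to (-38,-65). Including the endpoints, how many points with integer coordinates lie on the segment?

The number of lattice points on a segment between lattice points is gcd(|Δx|,|Δy|) + 1 = gcd(6,128) + 1 = 2 + 1 = 3.

3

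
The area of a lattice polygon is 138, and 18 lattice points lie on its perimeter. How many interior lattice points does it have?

130

From Pick's theorem, I = A − B/2 + 1 = 138 − 18/2 + 1 = 130.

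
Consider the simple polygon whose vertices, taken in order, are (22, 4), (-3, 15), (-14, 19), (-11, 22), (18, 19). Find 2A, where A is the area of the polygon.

Using the shoelace formula, 2A = |[22·15 − (-3)·4] + [(-3)·19 − (-14)·15] + [(-14)·22 − (-11)·19] + [(-11)·19 − 18·22] + [18·4 − 22·19]| = 555, so the area is 555/2.

555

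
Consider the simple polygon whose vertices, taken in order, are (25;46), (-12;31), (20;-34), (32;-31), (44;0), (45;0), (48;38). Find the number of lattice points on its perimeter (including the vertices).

The number of boundary lattice points is Σ gcd(|Δx|,|Δy|) = gcd(37,15) + gcd(32,65) + gcd(12,3) + gcd(12,31) + gcd(1,0) + gcd(3,38) + gcd(23,8) = 1+1+3+1+1+1+1 = 9.

9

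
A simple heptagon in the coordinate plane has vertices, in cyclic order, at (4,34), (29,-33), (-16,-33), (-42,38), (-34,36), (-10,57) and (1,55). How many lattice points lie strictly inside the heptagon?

The shoelace formula gives twice the area as |(4·(-33) − 29·34) + (29·(-33) − (-16)·(-33)) + ((-16)·38 − (-42)·(-33)) + ((-42)·36 − (-34)·38) + ((-34)·57 − (-10)·36) + ((-10)·55 − 1·57) + (1·34 − 4·55)| = 7188, so the area is 3594.
Along each edge there are gcd(|Δx|,|Δy|)+1 lattice points, so counting each shared vertex once the boundary has gcd(25,67) + gcd(45,0) + gcd(26,71) + gcd(8,2) + gcd(24,21) + gcd(11,2) + gcd(3,21) = 1+45+1+2+3+1+3 = 56.
Pick's theorem gives I = A − B/2 + 1 = 3594 − 56/2 + 1 = 3567.

3567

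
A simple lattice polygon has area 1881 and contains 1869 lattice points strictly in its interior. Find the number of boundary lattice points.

26

Pick's theorem gives A = I + B/2 − 1, so B = 2(A − I + 1) = 2(1881 − 1869 + 1) = 26.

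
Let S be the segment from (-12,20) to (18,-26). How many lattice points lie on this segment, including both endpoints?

The number of lattice points on a segment between lattice points is gcd(|Δx|,|Δy|) + 1 = gcd(30,46) + 1 = 2 + 1 = 3.

3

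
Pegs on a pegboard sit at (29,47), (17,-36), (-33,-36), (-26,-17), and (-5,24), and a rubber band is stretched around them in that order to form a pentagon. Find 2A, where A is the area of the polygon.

The shoelace formula gives twice the area as |[29·(-36) − 17·47] + [17·(-36) − (-33)·(-36)] + [(-33)·(-17) − (-26)·(-36)] + [(-26)·24 − (-5)·(-17)] + [(-5)·47 − 29·24]| = 5658, so the area is 2829.

5658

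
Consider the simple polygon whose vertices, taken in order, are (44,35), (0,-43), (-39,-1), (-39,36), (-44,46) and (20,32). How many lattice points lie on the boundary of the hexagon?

52

The number of boundary lattice points is Σ gcd(|Δx|,|Δy|) = gcd(44,78) + gcd(39,42) + gcd(0,37) + gcd(5,10) + gcd(64,14) + gcd(24,3) = 2+3+37+5+2+3 = 52.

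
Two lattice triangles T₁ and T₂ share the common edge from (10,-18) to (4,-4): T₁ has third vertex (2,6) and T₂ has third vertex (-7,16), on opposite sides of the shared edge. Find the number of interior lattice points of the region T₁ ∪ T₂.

20

The union is the simple quadrilateral with vertices (10,-18), (2,6), (4,-4), (-7,16) in order.
The shoelace formula gives twice the area as |[10·6 − 2·(-18)] + [2·(-4) − 4·6] + [4·16 − (-7)·(-4)] + [(-7)·(-18) − 10·16]| = 66, so the area is 33.
Summing gcd(|Δx|,|Δy|) over the edges gives the boundary count: gcd(8,24) + gcd(2,10) + gcd(11,20) + gcd(17,34) = 8+2+1+17 = 28.
By Pick's theorem I = A − B/2 + 1 = 33 − 28/2 + 1 = 20.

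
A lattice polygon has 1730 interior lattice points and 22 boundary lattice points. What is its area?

By Pick's theorem, A = I + B/2 − 1 = 1730 + 22/2 − 1 = 1740.

1740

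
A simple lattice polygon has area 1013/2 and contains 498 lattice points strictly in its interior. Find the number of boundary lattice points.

Pick's theorem gives A = I + B/2 − 1, so B = 2(A − I + 1) = 2(1013/2 − 498 + 1) = 19.

19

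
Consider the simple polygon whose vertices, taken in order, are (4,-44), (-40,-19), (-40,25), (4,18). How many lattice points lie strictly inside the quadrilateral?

2279

By the shoelace formula, twice the signed area is |(4·(-19) − (-40)·(-44)) + ((-40)·25 − (-40)·(-19)) + ((-40)·18 − 4·25) + (4·(-44) − 4·18)| = 4664, so the area is 2332.
Summing gcd(|Δx|,|Δy|) over the edges gives the boundary count: gcd(44,25) + gcd(0,44) + gcd(44,7) + gcd(0,62) = 1+44+1+62 = 108.
Pick's theorem gives I = A − B/2 + 1 = 2332 − 108/2 + 1 = 2279.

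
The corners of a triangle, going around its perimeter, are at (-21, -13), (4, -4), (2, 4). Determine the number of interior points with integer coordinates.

108

The shoelace formula gives twice the area as |((-21)·(-4) − 4·(-13)) + (4·4 − 2·(-4)) + (2·(-13) − (-21)·4)| = 218, so the area is 109.
Along each edge there are gcd(|Δx|,|Δy|)+1 lattice points, so counting each shared vertex once the boundary has gcd(25,9) + gcd(2,8) + gcd(23,17) = 1+2+1 = 4.
By Pick's theorem A = I + B/2 − 1, so I = 109 − 4/2 + 1 = 108.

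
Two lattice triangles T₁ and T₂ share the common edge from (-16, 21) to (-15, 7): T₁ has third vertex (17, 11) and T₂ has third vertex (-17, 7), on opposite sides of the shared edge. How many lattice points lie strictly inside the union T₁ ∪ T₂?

237

The union is the simple quadrilateral with vertices (-16, 21), (17, 11), (-15, 7), (-17, 7) in order.
Using the shoelace formula, 2A = |((-16)·11 − 17·21) + (17·7 − (-15)·11) + ((-15)·7 − (-17)·7) + ((-17)·21 − (-16)·7)| = 480, so the area is 240.
Summing gcd(|Δx|,|Δy|) over the edges gives the boundary count: gcd(33,10) + gcd(32,4) + gcd(2,0) + gcd(1,14) = 1+4+2+1 = 8.
By Pick's theorem I = A − B/2 + 1 = 240 − 8/2 + 1 = 237.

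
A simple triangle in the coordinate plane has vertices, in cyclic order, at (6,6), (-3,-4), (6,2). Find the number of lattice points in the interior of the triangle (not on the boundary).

15

By the shoelace formula, twice the signed area is |(6·(-4) − (-3)·6) + ((-3)·2 − 6·(-4)) + (6·6 − 6·2)| = 36, so the area is 18.
Along each edge there are gcd(|Δx|,|Δy|)+1 lattice points, so counting each shared vertex once the boundary has gcd(9,10) + gcd(9,6) + gcd(0,4) = 1+3+4 = 8.
By Pick's theorem A = I + B/2 − 1, so I = 18 − 8/2 + 1 = 15.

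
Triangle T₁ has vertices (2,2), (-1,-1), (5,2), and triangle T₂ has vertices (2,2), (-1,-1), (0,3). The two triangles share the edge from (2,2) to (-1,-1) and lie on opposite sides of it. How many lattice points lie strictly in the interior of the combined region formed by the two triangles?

6

The union is the simple quadrilateral with vertices (2,2), (5,2), (-1,-1), (0,3) in order.
By the shoelace formula, twice the signed area is |[2·2 − 5·2] + [5·(-1) − (-1)·2] + [(-1)·3 − 0·(-1)] + [0·2 − 2·3]| = 18, so the area is 9.
Summing gcd(|Δx|,|Δy|) over the edges gives the boundary count: gcd(3,0) + gcd(6,3) + gcd(1,4) + gcd(2,1) = 3+3+1+1 = 8.
By Pick's theorem I = A − B/2 + 1 = 9 − 8/2 + 1 = 6.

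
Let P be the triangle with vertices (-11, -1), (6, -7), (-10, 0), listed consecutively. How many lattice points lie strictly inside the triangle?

By the shoelace formula, twice the signed area is |[(-11)·(-7) − 6·(-1)] + [6·0 − (-10)·(-7)] + [(-10)·(-1) − (-11)·0]| = 23, so the area is 23/2.
The number of boundary lattice points is Σ gcd(|Δx|,|Δy|) = gcd(17,6) + gcd(16,7) + gcd(1,1) = 1+1+1 = 3.
By Pick's theorem A = I + B/2 − 1, so I = 23/2 − 3/2 + 1 = 11.

11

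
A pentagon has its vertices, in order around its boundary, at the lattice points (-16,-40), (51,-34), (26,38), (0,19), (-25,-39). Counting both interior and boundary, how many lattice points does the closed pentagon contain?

The shoelace formula gives twice the area as |[(-16)·(-34) − 51·(-40)] + [51·38 − 26·(-34)] + [26·19 − 0·38] + [0·(-39) − (-25)·19] + [(-25)·(-40) − (-16)·(-39)]| = 6751, so the area is 3375.5.
Summing gcd(|Δx|,|Δy|) over the edges gives the boundary count: gcd(67,6) + gcd(25,72) + gcd(26,19) + gcd(25,58) + gcd(9,1) = 1+1+1+1+1 = 5.
Pick's theorem gives I = A − B/2 + 1 = 3375.5 − 5/2 + 1 = 3374, so the closed region contains I + B = 3374 + 5 = 3379 lattice points.

3379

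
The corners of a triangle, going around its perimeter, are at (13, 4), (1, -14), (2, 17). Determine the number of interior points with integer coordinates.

174

Using the shoelace formula, 2A = |(13·(-14) − 1·4) + (1·17 − 2·(-14)) + (2·4 − 13·17)| = 354, so the area is 177.
Along each edge there are gcd(|Δx|,|Δy|)+1 lattice points, so counting each shared vertex once the boundary has gcd(12,18) + gcd(1,31) + gcd(11,13) = 6+1+1 = 8.
By Pick's theorem A = I + B/2 − 1, so I = 177 − 8/2 + 1 = 174.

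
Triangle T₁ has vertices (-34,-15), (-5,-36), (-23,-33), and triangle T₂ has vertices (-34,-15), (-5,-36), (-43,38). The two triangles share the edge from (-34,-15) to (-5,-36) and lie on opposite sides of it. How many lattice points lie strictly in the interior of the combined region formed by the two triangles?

817

The union is the simple quadrilateral with vertices (-34,-15), (-23,-33), (-5,-36), (-43,38) in order.
Using the shoelace formula, 2A = |((-34)·(-33) − (-23)·(-15)) + ((-23)·(-36) − (-5)·(-33)) + ((-5)·38 − (-43)·(-36)) + ((-43)·(-15) − (-34)·38)| = 1639, so the area is 819.5.
Along each edge there are gcd(|Δx|,|Δy|)+1 lattice points, so counting each shared vertex once the boundary has gcd(11,18) + gcd(18,3) + gcd(38,74) + gcd(9,53) = 1+3+2+1 = 7.
By Pick's theorem I = A − B/2 + 1 = 819.5 − 7/2 + 1 = 817.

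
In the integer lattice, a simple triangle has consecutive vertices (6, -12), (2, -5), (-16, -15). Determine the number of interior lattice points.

By the shoelace formula, twice the signed area is |[6·(-5) − 2·(-12)] + [2·(-15) − (-16)·(-5)] + [(-16)·(-12) − 6·(-15)]| = 166, so the area is 83.
Summing gcd(|Δx|,|Δy|) over the edges gives the boundary count: gcd(4,7) + gcd(18,10) + gcd(22,3) = 1+2+1 = 4.
By Pick's theorem A = I + B/2 − 1, so I = 83 − 4/2 + 1 = 82.

82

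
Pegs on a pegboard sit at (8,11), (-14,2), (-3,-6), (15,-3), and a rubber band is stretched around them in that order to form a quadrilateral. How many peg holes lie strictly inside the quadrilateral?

Using the shoelace formula, 2A = |(8·2 − (-14)·11) + ((-14)·(-6) − (-3)·2) + ((-3)·(-3) − 15·(-6)) + (15·11 − 8·(-3))| = 548, so the area is 274.
Summing gcd(|Δx|,|Δy|) over the edges gives the boundary count: gcd(22,9) + gcd(11,8) + gcd(18,3) + gcd(7,14) = 1+1+3+7 = 12.
By Pick's theorem A = I + B/2 − 1, so I = 274 − 12/2 + 1 = 269.

269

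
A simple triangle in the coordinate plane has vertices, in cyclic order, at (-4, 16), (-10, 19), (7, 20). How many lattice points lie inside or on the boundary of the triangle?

Using the shoelace formula, 2A = |((-4)·19 − (-10)·16) + ((-10)·20 − 7·19) + (7·16 − (-4)·20)| = 57, so the area is 57/2.
Along each edge there are gcd(|Δx|,|Δy|)+1 lattice points, so counting each shared vertex once the boundary has gcd(6,3) + gcd(17,1) + gcd(11,4) = 3+1+1 = 5.
Pick's theorem gives I = A − B/2 + 1 = 57/2 − 5/2 + 1 = 27, so the closed region contains I + B = 27 + 5 = 32 lattice points.

32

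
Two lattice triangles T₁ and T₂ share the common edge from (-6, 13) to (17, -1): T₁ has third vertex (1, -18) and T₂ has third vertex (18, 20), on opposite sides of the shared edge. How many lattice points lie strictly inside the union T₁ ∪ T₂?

555

The union is the simple quadrilateral with vertices (-6, 13), (1, -18), (17, -1), (18, 20) in order.
Using the shoelace formula, 2A = |((-6)·(-18) − 1·13) + (1·(-1) − 17·(-18)) + (17·20 − 18·(-1)) + (18·13 − (-6)·20)| = 1112, so the area is 556.
Summing gcd(|Δx|,|Δy|) over the edges gives the boundary count: gcd(7,31) + gcd(16,17) + gcd(1,21) + gcd(24,7) = 1+1+1+1 = 4.
By Pick's theorem I = A − B/2 + 1 = 556 − 4/2 + 1 = 555.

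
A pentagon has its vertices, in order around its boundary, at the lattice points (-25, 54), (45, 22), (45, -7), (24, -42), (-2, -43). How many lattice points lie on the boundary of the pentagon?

Along each edge there are gcd(|Δx|,|Δy|)+1 lattice points, so counting each shared vertex once the boundary has gcd(70,32) + gcd(0,29) + gcd(21,35) + gcd(26,1) + gcd(23,97) = 2+29+7+1+1 = 40.

40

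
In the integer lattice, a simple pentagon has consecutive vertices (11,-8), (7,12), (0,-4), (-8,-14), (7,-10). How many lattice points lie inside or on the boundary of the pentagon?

186

Using the shoelace formula, 2A = |(11·12 − 7·(-8)) + (7·(-4) − 0·12) + (0·(-14) − (-8)·(-4)) + ((-8)·(-10) − 7·(-14)) + (7·(-8) − 11·(-10))| = 360, so the area is 180.
The number of boundary lattice points is Σ gcd(|Δx|,|Δy|) = gcd(4,20) + gcd(7,16) + gcd(8,10) + gcd(15,4) + gcd(4,2) = 4+1+2+1+2 = 10.
Pick's theorem gives I = A − B/2 + 1 = 180 − 10/2 + 1 = 176, so the closed region contains I + B = 176 + 10 = 186 lattice points.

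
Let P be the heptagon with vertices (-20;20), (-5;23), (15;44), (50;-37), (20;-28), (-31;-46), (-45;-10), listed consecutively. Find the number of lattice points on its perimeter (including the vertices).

18

Summing gcd(|Δx|,|Δy|) over the edges gives the boundary count: gcd(15,3) + gcd(20,21) + gcd(35,81) + gcd(30,9) + gcd(51,18) + gcd(14,36) + gcd(25,30) = 3+1+1+3+3+2+5 = 18.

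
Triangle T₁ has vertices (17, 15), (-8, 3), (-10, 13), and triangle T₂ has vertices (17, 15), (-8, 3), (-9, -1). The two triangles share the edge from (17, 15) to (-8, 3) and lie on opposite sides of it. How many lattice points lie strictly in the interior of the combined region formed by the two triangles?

179

The union is the simple quadrilateral with vertices (17, 15), (-10, 13), (-8, 3), (-9, -1) in order.
By the shoelace formula, twice the signed area is |(17·13 − (-10)·15) + ((-10)·3 − (-8)·13) + ((-8)·(-1) − (-9)·3) + ((-9)·15 − 17·(-1))| = 362, so the area is 181.
Summing gcd(|Δx|,|Δy|) over the edges gives the boundary count: gcd(27,2) + gcd(2,10) + gcd(1,4) + gcd(26,16) = 1+2+1+2 = 6.
By Pick's theorem I = A − B/2 + 1 = 181 − 6/2 + 1 = 179.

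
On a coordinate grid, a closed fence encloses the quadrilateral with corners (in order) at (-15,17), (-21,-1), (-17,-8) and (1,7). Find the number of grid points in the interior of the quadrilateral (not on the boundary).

Using the shoelace formula, 2A = |((-15)·(-1) − (-21)·17) + ((-21)·(-8) − (-17)·(-1)) + ((-17)·7 − 1·(-8)) + (1·17 − (-15)·7)| = 534, so the area is 267.
Summing gcd(|Δx|,|Δy|) over the edges gives the boundary count: gcd(6,18) + gcd(4,7) + gcd(18,15) + gcd(16,10) = 6+1+3+2 = 12.
Pick's theorem gives I = A − B/2 + 1 = 267 − 12/2 + 1 = 262.

262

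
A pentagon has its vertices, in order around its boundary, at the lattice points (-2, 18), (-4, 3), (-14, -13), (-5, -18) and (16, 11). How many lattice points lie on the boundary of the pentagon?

6

Summing gcd(|Δx|,|Δy|) over the edges gives the boundary count: gcd(2,15) + gcd(10,16) + gcd(9,5) + gcd(21,29) + gcd(18,7) = 1+2+1+1+1 = 6.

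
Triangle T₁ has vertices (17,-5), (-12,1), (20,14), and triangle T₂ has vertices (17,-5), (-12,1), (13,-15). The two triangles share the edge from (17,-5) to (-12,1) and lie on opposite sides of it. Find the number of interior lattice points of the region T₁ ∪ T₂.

440

The union is the simple quadrilateral with vertices (17,-5), (20,14), (-12,1), (13,-15) in order.
The shoelace formula gives twice the area as |(17·14 − 20·(-5)) + (20·1 − (-12)·14) + ((-12)·(-15) − 13·1) + (13·(-5) − 17·(-15))| = 883, so the area is 883/2.
The number of boundary lattice points is Σ gcd(|Δx|,|Δy|) = gcd(3,19) + gcd(32,13) + gcd(25,16) + gcd(4,10) = 1+1+1+2 = 5.
By Pick's theorem I = A − B/2 + 1 = 883/2 − 5/2 + 1 = 440.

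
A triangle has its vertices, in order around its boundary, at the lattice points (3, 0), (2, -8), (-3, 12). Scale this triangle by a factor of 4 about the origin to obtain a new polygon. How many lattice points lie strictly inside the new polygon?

457

By the shoelace formula, twice the signed area is |(3·(-8) − 2·0) + (2·12 − (-3)·(-8)) + ((-3)·0 − 3·12)| = 60, so the area is 30.
Summing gcd(|Δx|,|Δy|) over the edges gives the boundary count: gcd(1,8) + gcd(5,20) + gcd(6,12) = 1+5+6 = 12.
Scaling by 4 multiplies the area by 4² = 16 (so the new area is 480) and multiplies the boundary lattice-point count by 4, giving 48.
By Pick's theorem, the interior count of the dilated polygon is 480 − 48/2 + 1 = 457.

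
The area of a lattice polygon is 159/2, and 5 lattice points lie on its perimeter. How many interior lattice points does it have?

78

From Pick's theorem, I = A − B/2 + 1 = 159/2 − 5/2 + 1 = 78.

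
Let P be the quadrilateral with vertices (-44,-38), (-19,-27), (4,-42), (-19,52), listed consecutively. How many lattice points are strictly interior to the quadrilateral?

By the shoelace formula, twice the signed area is |((-44)·(-27) − (-19)·(-38)) + ((-19)·(-42) − 4·(-27)) + (4·52 − (-19)·(-42)) + ((-19)·(-38) − (-44)·52)| = 3792, so the area is 1896.
Summing gcd(|Δx|,|Δy|) over the edges gives the boundary count: gcd(25,11) + gcd(23,15) + gcd(23,94) + gcd(25,90) = 1+1+1+5 = 8.
Pick's theorem gives I = A − B/2 + 1 = 1896 − 8/2 + 1 = 1893.

1893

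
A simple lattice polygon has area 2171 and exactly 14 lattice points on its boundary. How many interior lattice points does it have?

From Pick's theorem, I = A − B/2 + 1 = 2171 − 14/2 + 1 = 2165.

2165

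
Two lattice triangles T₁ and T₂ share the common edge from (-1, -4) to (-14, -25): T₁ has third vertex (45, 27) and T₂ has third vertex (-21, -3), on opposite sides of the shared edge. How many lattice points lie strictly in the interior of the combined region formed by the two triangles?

The union is the simple quadrilateral with vertices (-1, -4), (45, 27), (-14, -25), (-21, -3) in order.
Using the shoelace formula, 2A = |((-1)·27 − 45·(-4)) + (45·(-25) − (-14)·27) + ((-14)·(-3) − (-21)·(-25)) + ((-21)·(-4) − (-1)·(-3))| = 996, so the area is 498.
Along each edge there are gcd(|Δx|,|Δy|)+1 lattice points, so counting each shared vertex once the boundary has gcd(46,31) + gcd(59,52) + gcd(7,22) + gcd(20,1) = 1+1+1+1 = 4.
By Pick's theorem I = A − B/2 + 1 = 498 − 4/2 + 1 = 497.

497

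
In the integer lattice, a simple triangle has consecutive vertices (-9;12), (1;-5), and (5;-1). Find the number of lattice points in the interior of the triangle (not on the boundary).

52

Using the shoelace formula, 2A = |[(-9)·(-5) − 1·12] + [1·(-1) − 5·(-5)] + [5·12 − (-9)·(-1)]| = 108, so the area is 54.
The number of boundary lattice points is Σ gcd(|Δx|,|Δy|) = gcd(10,17) + gcd(4,4) + gcd(14,13) = 1+4+1 = 6.
By Pick's theorem A = I + B/2 − 1, so I = 54 − 6/2 + 1 = 52.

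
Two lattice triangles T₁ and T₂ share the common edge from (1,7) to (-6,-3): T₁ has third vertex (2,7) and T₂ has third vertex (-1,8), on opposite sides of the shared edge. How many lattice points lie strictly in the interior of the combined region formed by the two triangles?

The union is the simple quadrilateral with vertices (1,7), (2,7), (-6,-3), (-1,8) in order.
Using the shoelace formula, 2A = |(1·7 − 2·7) + (2·(-3) − (-6)·7) + ((-6)·8 − (-1)·(-3)) + ((-1)·7 − 1·8)| = 37, so the area is 37/2.
Along each edge there are gcd(|Δx|,|Δy|)+1 lattice points, so counting each shared vertex once the boundary has gcd(1,0) + gcd(8,10) + gcd(5,11) + gcd(2,1) = 1+2+1+1 = 5.
By Pick's theorem I = A − B/2 + 1 = 37/2 − 5/2 + 1 = 17.

17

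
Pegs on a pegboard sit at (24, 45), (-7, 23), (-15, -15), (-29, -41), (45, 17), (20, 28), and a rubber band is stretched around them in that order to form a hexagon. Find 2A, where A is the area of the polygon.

The shoelace formula gives twice the area as |[24·23 − (-7)·45] + [(-7)·(-15) − (-15)·23] + [(-15)·(-41) − (-29)·(-15)] + [(-29)·17 − 45·(-41)] + [45·28 − 20·17] + [20·45 − 24·28]| = 3997, so the area is 3997/2.

3997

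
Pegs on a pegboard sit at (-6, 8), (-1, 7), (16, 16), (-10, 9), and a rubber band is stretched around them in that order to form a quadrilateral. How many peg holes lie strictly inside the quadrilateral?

57

The shoelace formula gives twice the area as |[(-6)·7 − (-1)·8] + [(-1)·16 − 16·7] + [16·9 − (-10)·16] + [(-10)·8 − (-6)·9]| = 116, so the area is 58.
The number of boundary lattice points is Σ gcd(|Δx|,|Δy|) = gcd(5,1) + gcd(17,9) + gcd(26,7) + gcd(4,1) = 1+1+1+1 = 4.
By Pick's theorem A = I + B/2 − 1, so I = 58 − 4/2 + 1 = 57.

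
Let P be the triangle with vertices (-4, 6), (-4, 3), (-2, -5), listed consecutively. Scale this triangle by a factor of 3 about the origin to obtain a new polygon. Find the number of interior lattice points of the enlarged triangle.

19

The shoelace formula gives twice the area as |[(-4)·3 − (-4)·6] + [(-4)·(-5) − (-2)·3] + [(-2)·6 − (-4)·(-5)]| = 6, so the area is 3.
Along each edge there are gcd(|Δx|,|Δy|)+1 lattice points, so counting each shared vertex once the boundary has gcd(0,3) + gcd(2,8) + gcd(2,11) = 3+2+1 = 6.
Scaling by 3 multiplies the area by 3² = 9 (so the new area is 27) and multiplies the boundary lattice-point count by 3, giving 18.
By Pick's theorem, the interior count of the dilated polygon is 27 − 18/2 + 1 = 19.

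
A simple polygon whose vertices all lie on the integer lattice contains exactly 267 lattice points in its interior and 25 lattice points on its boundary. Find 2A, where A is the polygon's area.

By Pick's theorem, A = I + B/2 − 1 = 267 + 25/2 − 1 = 557/2.
Hence 2A = 557.

557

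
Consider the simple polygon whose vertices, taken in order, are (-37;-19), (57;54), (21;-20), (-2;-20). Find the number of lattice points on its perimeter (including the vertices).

27

The number of boundary lattice points is Σ gcd(|Δx|,|Δy|) = gcd(94,73) + gcd(36,74) + gcd(23,0) + gcd(35,1) = 1+2+23+1 = 27.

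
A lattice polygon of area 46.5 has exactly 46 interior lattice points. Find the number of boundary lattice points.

3

Pick's theorem gives A = I + B/2 − 1, so B = 2(A − I + 1) = 2(46.5 − 46 + 1) = 3.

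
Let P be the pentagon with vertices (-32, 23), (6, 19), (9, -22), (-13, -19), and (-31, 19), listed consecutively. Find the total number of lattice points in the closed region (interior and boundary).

1228

The shoelace formula gives twice the area as |((-32)·19 − 6·23) + (6·(-22) − 9·19) + (9·(-19) − (-13)·(-22)) + ((-13)·19 − (-31)·(-19)) + ((-31)·23 − (-32)·19)| = 2447, so the area is 1223.5.
Summing gcd(|Δx|,|Δy|) over the edges gives the boundary count: gcd(38,4) + gcd(3,41) + gcd(22,3) + gcd(18,38) + gcd(1,4) = 2+1+1+2+1 = 7.
Pick's theorem gives I = A − B/2 + 1 = 1223.5 − 7/2 + 1 = 1221, so the closed region contains I + B = 1221 + 7 = 1228 lattice points.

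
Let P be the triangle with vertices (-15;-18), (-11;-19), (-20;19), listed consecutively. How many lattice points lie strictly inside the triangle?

71

By the shoelace formula, twice the signed area is |[(-15)·(-19) − (-11)·(-18)] + [(-11)·19 − (-20)·(-19)] + [(-20)·(-18) − (-15)·19]| = 143, so the area is 71.5.
Summing gcd(|Δx|,|Δy|) over the edges gives the boundary count: gcd(4,1) + gcd(9,38) + gcd(5,37) = 1+1+1 = 3.
Pick's theorem gives I = A − B/2 + 1 = 71.5 − 3/2 + 1 = 71.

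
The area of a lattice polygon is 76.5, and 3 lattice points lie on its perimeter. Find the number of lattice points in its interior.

Pick's theorem A = I + B/2 − 1 rearranges to I = A − B/2 + 1 = 76.5 − 3/2 + 1 = 76.

76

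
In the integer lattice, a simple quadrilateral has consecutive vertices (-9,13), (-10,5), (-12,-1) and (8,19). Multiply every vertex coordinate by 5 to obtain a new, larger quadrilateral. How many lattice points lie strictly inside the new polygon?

By the shoelace formula, twice the signed area is |((-9)·5 − (-10)·13) + ((-10)·(-1) − (-12)·5) + ((-12)·19 − 8·(-1)) + (8·13 − (-9)·19)| = 210, so the area is 105.
Along each edge there are gcd(|Δx|,|Δy|)+1 lattice points, so counting each shared vertex once the boundary has gcd(1,8) + gcd(2,6) + gcd(20,20) + gcd(17,6) = 1+2+20+1 = 24.
Scaling by 5 multiplies the area by 5² = 25 (so the new area is 2625) and multiplies the boundary lattice-point count by 5, giving 120.
By Pick's theorem, the interior count of the dilated polygon is 2625 − 120/2 + 1 = 2566.

2566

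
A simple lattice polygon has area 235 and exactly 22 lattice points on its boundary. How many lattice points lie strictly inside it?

225

Pick's theorem A = I + B/2 − 1 rearranges to I = A − B/2 + 1 = 235 − 22/2 + 1 = 225.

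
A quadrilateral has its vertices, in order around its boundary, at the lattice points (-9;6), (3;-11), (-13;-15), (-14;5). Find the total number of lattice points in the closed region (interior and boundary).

215

By the shoelace formula, twice the signed area is |[(-9)·(-11) − 3·6] + [3·(-15) − (-13)·(-11)] + [(-13)·5 − (-14)·(-15)] + [(-14)·6 − (-9)·5]| = 421, so the area is 421/2.
Summing gcd(|Δx|,|Δy|) over the edges gives the boundary count: gcd(12,17) + gcd(16,4) + gcd(1,20) + gcd(5,1) = 1+4+1+1 = 7.
Pick's theorem gives I = A − B/2 + 1 = 421/2 − 7/2 + 1 = 208, so the closed region contains I + B = 208 + 7 = 215 lattice points.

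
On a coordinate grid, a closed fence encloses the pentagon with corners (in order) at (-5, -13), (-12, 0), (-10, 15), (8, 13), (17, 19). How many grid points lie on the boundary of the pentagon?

9

Summing gcd(|Δx|,|Δy|) over the edges gives the boundary count: gcd(7,13) + gcd(2,15) + gcd(18,2) + gcd(9,6) + gcd(22,32) = 1+1+2+3+2 = 9.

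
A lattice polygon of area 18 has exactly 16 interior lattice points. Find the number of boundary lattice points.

6

Pick's theorem gives A = I + B/2 − 1, so B = 2(A − I + 1) = 2(18 − 16 + 1) = 6.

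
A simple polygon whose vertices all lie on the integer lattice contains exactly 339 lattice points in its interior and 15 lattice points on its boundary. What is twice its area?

691

Pick's theorem states A = I + B/2 − 1, so A = 339 + 15/2 − 1 = 691/2.
Hence 2A = 691.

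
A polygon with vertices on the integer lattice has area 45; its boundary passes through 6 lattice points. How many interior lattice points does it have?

43

From Pick's theorem, I = A − B/2 + 1 = 45 − 6/2 + 1 = 43.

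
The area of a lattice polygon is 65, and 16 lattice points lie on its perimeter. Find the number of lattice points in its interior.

Pick's theorem A = I + B/2 − 1 rearranges to I = A − B/2 + 1 = 65 − 16/2 + 1 = 58.

58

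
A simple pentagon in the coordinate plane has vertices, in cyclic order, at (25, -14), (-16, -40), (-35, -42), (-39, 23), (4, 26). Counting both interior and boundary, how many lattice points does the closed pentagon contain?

3107

The shoelace formula gives twice the area as |(25·(-40) − (-16)·(-14)) + ((-16)·(-42) − (-35)·(-40)) + ((-35)·23 − (-39)·(-42)) + ((-39)·26 − 4·23) + (4·(-14) − 25·26)| = 6207, so the area is 3103.5.
Along each edge there are gcd(|Δx|,|Δy|)+1 lattice points, so counting each shared vertex once the boundary has gcd(41,26) + gcd(19,2) + gcd(4,65) + gcd(43,3) + gcd(21,40) = 1+1+1+1+1 = 5.
Pick's theorem gives I = A − B/2 + 1 = 3103.5 − 5/2 + 1 = 3102, so the closed region contains I + B = 3102 + 5 = 3107 lattice points.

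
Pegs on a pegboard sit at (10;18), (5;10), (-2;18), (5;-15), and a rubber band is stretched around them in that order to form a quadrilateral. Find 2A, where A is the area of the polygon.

300

The shoelace formula gives twice the area as |(10·10 − 5·18) + (5·18 − (-2)·10) + ((-2)·(-15) − 5·18) + (5·18 − 10·(-15))| = 300, so the area is 150.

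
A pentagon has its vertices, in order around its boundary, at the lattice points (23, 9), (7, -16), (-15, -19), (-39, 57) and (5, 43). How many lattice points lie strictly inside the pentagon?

2649

Using the shoelace formula, 2A = |(23·(-16) − 7·9) + (7·(-19) − (-15)·(-16)) + ((-15)·57 − (-39)·(-19)) + ((-39)·43 − 5·57) + (5·9 − 23·43)| = 5306, so the area is 2653.
Summing gcd(|Δx|,|Δy|) over the edges gives the boundary count: gcd(16,25) + gcd(22,3) + gcd(24,76) + gcd(44,14) + gcd(18,34) = 1+1+4+2+2 = 10.
Pick's theorem gives I = A − B/2 + 1 = 2653 − 10/2 + 1 = 2649.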